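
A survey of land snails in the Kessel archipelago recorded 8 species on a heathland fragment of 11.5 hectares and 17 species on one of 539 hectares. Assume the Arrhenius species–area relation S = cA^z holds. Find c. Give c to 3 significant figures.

z = ln(S₂/S₁) / ln(A₂/A₁) = ln(17/8) / ln(539/11.5) = 0.7538 / 3.8474 = 0.1959
c = S₁ / A₁^z = 8 / 11.5^0.1959 = 8 / 1.614 = 4.958

4.96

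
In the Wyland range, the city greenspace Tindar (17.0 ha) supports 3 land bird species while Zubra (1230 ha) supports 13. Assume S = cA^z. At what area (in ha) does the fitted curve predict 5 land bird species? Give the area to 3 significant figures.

75.5 ha

z = ln(13/3) / ln(1230/17) = 1.4663 / 4.2816 = 0.3425
c = 3 / 17^0.3425 = 3 / 2.639 = 1.137
A = (5/1.137)^(1/0.3425) ⇒ ln A = ln(4.398)/0.3425 = 4.3248
A = e^4.3248 ≈ 75.55 ha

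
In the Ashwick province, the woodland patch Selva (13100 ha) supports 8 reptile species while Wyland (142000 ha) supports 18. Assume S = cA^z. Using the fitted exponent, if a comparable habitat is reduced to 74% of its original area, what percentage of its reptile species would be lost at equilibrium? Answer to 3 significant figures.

9.74%

z = ln(18/8) / ln(142000/13100) = 0.8109 / 2.3832 = 0.3403
S_new/S_old = (A_new/A_old)^z = 0.74^0.3403 = exp(0.3403 × -0.3011) = 0.9026
Fraction lost = 1 − 0.9026 = 0.09738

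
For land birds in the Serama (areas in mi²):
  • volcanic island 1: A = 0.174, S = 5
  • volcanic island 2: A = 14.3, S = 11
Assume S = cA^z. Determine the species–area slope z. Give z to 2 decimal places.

0.18

Taking logs: ln S = ln c + z ln A, so z = (ln S₂ − ln S₁)/(ln A₂ − ln A₁).
z = ln(11/5) / ln(14.3/0.174) = ln(2.2) / ln(82.18) = 0.7885 / 4.4090 = 0.1788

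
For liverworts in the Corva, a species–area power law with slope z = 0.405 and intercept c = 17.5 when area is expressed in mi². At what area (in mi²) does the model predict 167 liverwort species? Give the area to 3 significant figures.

262 mi²

167 = 17.5 × A^0.405  ⇒  A^0.405 = 167/17.5 = 9.543
ln A = ln(9.543) / 0.405 = 2.2558 / 0.405 = 5.5699
A = e^5.5699 ≈ 262.4 mi²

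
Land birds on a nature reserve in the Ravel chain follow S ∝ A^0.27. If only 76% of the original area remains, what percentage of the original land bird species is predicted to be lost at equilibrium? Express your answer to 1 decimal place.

S_new/S_old = (A_new/A_old)^z = 0.76^0.27
= exp(0.27 × ln 0.76) = exp(0.27 × -0.2744) = exp(-0.0741) ≈ 0.9286
Fraction lost = 1 − 0.9286 = 0.07142

7.1%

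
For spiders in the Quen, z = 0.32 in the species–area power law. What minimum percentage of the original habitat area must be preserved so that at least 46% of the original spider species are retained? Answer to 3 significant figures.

Need (A_new/A_old)^0.32 = 0.46, so A_new/A_old = 0.46^(1/0.32) = 0.46^3.125
ln(A_new/A_old) = ln 0.46 / 0.32 = -0.7765 / 0.32 = -2.4267
A_new/A_old = e^-2.4267 ≈ 0.08833

8.83%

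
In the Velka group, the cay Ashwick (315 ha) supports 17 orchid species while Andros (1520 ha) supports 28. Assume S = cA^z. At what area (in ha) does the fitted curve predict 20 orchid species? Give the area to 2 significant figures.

530 ha

z = ln(28/17) / ln(1520/315) = 0.4990 / 1.5739 = 0.3170
c = 17 / 315^0.3170 = 17 / 6.195 = 2.744
A = (20/2.744)^(1/0.3170) ⇒ ln A = ln(7.289)/0.3170 = 6.2652
A = e^6.2652 ≈ 525.9 ha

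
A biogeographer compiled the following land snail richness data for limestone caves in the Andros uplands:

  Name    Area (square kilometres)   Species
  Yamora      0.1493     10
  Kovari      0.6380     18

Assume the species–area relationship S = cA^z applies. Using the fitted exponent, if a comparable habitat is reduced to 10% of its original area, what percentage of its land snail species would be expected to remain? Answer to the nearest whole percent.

39%

z = ln(18/10) / ln(0.638/0.1493) = 0.5878 / 1.4524 = 0.4047
S_new/S_old = (A_new/A_old)^z = 0.1^0.4047 = exp(0.4047 × -2.3026) = 0.3938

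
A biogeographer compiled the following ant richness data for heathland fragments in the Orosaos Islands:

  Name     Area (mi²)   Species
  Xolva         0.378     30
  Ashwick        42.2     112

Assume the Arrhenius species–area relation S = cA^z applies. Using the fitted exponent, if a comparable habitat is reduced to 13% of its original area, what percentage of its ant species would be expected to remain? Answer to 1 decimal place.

56.6%

z = ln(112/30) / ln(42.2/0.378) = 1.3173 / 4.7153 = 0.2794
S_new/S_old = (A_new/A_old)^z = 0.13^0.2794 = exp(0.2794 × -2.0402) = 0.5655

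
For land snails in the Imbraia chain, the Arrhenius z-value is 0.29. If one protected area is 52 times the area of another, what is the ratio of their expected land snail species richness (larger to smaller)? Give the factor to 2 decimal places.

S₂/S₁ = (A₂/A₁)^z = 52^0.29
ln(S₂/S₁) = 0.29 × ln 52 = 0.29 × 3.9512 = 1.1459
S₂/S₁ = e^1.1459 ≈ 3.145

3.15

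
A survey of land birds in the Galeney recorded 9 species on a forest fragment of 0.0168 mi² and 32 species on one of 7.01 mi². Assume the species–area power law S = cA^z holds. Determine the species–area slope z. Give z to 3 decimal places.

0.210

Taking logs: ln S = ln c + z ln A, so z = (ln S₂ − ln S₁)/(ln A₂ − ln A₁).
z = ln(32/9) / ln(7.01/0.0168) = ln(3.556) / ln(417.3) = 1.2685 / 6.0337 = 0.2102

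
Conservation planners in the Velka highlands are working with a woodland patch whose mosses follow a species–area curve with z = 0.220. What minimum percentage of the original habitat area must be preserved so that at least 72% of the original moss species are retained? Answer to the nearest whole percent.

Need (A_new/A_old)^0.22 = 0.72, so A_new/A_old = 0.72^(1/0.22) = 0.72^4.545
ln(A_new/A_old) = ln 0.72 / 0.22 = -0.3285 / 0.22 = -1.4932
A_new/A_old = e^-1.4932 ≈ 0.2247

22%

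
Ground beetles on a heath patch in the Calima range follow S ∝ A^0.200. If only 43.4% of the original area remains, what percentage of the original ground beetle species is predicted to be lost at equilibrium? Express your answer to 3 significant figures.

S_new/S_old = (A_new/A_old)^z = 0.434^0.2
= exp(0.2 × ln 0.434) = exp(0.2 × -0.8347) = exp(-0.1669) ≈ 0.8462
Fraction lost = 1 − 0.8462 = 0.1538

15.4%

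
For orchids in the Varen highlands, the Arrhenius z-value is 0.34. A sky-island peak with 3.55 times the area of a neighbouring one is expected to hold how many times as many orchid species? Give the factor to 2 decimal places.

1.54

S₂/S₁ = (A₂/A₁)^z = 3.55^0.34
ln(S₂/S₁) = 0.34 × ln 3.55 = 0.34 × 1.2669 = 0.4308
S₂/S₁ = e^0.4308 ≈ 1.538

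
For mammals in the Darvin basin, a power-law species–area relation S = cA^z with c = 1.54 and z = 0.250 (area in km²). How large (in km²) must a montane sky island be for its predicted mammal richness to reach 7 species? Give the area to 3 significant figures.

427 km²

7 = 1.54 × A^0.25  ⇒  A^0.25 = 7/1.54 = 4.545
ln A = ln(4.545) / 0.25 = 1.5141 / 0.25 = 6.0565
A = e^6.0565 ≈ 426.9 km²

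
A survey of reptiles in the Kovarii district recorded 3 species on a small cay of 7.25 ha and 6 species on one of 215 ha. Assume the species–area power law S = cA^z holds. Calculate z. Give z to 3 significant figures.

Taking logs: ln S = ln c + z ln A, so z = (ln S₂ − ln S₁)/(ln A₂ − ln A₁).
z = ln(6/3) / ln(215/7.25) = ln(2) / ln(29.66) = 0.6931 / 3.3896 = 0.2045

0.204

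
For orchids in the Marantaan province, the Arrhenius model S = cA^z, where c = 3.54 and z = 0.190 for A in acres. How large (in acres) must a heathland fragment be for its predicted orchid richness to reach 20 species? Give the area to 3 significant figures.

20 = 3.54 × A^0.19  ⇒  A^0.19 = 20/3.54 = 5.65
ln A = ln(5.65) / 0.19 = 1.7316 / 0.19 = 9.1137
A = e^9.1137 ≈ 9079 acres

9080 acres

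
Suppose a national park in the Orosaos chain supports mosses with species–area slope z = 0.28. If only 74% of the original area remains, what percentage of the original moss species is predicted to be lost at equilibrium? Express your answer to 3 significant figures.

8.09%

S_new/S_old = (A_new/A_old)^z = 0.74^0.28
= exp(0.28 × ln 0.74) = exp(0.28 × -0.3011) = exp(-0.0843) ≈ 0.9191
Fraction lost = 1 − 0.9191 = 0.08085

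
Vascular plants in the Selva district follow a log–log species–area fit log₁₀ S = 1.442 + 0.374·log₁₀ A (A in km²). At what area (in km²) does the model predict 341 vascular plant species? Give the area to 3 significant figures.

341 = 27.67 × A^0.374  ⇒  A^0.374 = 341/27.67 = 12.32
ln A = ln(12.32) / 0.374 = 2.5116 / 0.374 = 6.7154
A = e^6.7154 ≈ 825 km²

825 km²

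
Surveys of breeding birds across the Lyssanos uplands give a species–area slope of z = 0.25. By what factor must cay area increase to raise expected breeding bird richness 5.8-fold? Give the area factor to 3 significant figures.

1130

(A₂/A₁)^0.25 = 5.8, so A₂/A₁ = 5.8^(1/0.25) = 5.8^4
ln(A₂/A₁) = ln 5.8 / 0.25 = 1.7579 / 0.25 = 7.0314
A₂/A₁ = e^7.0314 ≈ 1132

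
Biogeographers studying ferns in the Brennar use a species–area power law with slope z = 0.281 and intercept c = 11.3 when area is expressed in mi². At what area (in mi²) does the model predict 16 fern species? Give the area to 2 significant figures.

3.4 mi²

16 = 11.3 × A^0.281  ⇒  A^0.281 = 16/11.3 = 1.416
ln A = ln(1.416) / 0.281 = 0.3478 / 0.281 = 1.2377
A = e^1.2377 ≈ 3.448 mi²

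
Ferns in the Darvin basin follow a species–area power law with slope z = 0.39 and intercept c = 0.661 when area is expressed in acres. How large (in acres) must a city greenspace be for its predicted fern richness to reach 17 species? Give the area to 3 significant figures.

4130 acres

17 = 0.661 × A^0.39  ⇒  A^0.39 = 17/0.661 = 25.72
ln A = ln(25.72) / 0.39 = 3.2472 / 0.39 = 8.3262
A = e^8.3262 ≈ 4131 acres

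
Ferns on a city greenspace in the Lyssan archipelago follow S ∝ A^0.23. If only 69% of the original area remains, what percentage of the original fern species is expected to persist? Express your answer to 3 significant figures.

91.8%

S_new/S_old = (A_new/A_old)^z = 0.69^0.23
= exp(0.23 × ln 0.69) = exp(0.23 × -0.3711) = exp(-0.0853) ≈ 0.9182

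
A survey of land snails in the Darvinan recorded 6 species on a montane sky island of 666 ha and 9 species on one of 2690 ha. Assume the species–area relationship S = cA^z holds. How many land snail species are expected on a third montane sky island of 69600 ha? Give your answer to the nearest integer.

z = ln(9/6) / ln(2690/666) = 0.4055 / 1.3960 = 0.2904
c = 6 / 666^0.2904 = 6 / 6.608 = 0.908
S₃ = 0.908 × 69600^0.2904 = 0.908 × 25.5 ≈ 23.15

23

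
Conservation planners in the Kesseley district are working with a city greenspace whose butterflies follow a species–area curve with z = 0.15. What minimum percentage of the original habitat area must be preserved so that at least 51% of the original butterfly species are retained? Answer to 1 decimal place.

1.1%

Need (A_new/A_old)^0.15 = 0.51, so A_new/A_old = 0.51^(1/0.15) = 0.51^6.667
ln(A_new/A_old) = ln 0.51 / 0.15 = -0.6733 / 0.15 = -4.4890
A_new/A_old = e^-4.4890 ≈ 0.01123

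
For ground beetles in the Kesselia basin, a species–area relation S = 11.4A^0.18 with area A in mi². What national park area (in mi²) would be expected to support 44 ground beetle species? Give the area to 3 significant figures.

44 = 11.4 × A^0.18  ⇒  A^0.18 = 44/11.4 = 3.86
ln A = ln(3.86) / 0.18 = 1.3506 / 0.18 = 7.5032
A = e^7.5032 ≈ 1814 mi²

1810 mi²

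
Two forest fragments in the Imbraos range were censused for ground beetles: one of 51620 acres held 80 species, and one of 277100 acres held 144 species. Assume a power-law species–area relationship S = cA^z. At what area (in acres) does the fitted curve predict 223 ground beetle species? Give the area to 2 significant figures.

970000 acres

z = ln(144/80) / ln(277100/51620) = 0.5878 / 1.6805 = 0.3498
c = 80 / 51620^0.3498 = 80 / 44.51 = 1.797
A = (223/1.797)^(1/0.3498) ⇒ ln A = ln(124.1)/0.3498 = 13.7825
A = e^13.7825 ≈ 967559 acres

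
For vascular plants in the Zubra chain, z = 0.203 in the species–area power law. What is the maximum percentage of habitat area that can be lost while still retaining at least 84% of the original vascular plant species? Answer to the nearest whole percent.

58%

Need (A_new/A_old)^0.203 = 0.84, so A_new/A_old = 0.84^(1/0.203) = 0.84^4.926
ln(A_new/A_old) = ln 0.84 / 0.203 = -0.1744 / 0.203 = -0.8589
A_new/A_old = e^-0.8589 ≈ 0.4236
Fraction that can be lost = 1 − 0.4236 = 0.5764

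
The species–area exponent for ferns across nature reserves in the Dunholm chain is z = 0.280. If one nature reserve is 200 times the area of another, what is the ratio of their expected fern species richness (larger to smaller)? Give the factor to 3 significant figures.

S₂/S₁ = (A₂/A₁)^z = 200^0.28
ln(S₂/S₁) = 0.28 × ln 200 = 0.28 × 5.2983 = 1.4835
S₂/S₁ = e^1.4835 ≈ 4.408

4.41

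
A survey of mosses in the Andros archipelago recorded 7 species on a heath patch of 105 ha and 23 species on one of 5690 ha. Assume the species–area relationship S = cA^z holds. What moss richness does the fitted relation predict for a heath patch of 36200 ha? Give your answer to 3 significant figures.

z = ln(23/7) / ln(5690/105) = 1.1896 / 3.9925 = 0.2980
c = 7 / 105^0.2980 = 7 / 4.001 = 1.749
S₃ = 1.749 × 36200^0.2980 = 1.749 × 22.82 ≈ 39.92

39.9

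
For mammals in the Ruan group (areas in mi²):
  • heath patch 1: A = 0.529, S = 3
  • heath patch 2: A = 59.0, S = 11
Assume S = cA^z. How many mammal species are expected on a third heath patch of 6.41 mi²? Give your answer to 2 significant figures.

z = ln(11/3) / ln(59/0.529) = 1.2993 / 4.7143 = 0.2756
c = 3 / 0.529^0.2756 = 3 / 0.839 = 3.576
S₃ = 3.576 × 6.41^0.2756 = 3.576 × 1.669 ≈ 5.966

6.0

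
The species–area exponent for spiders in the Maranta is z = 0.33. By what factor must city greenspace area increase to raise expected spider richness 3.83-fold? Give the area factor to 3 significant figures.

58.5

(A₂/A₁)^0.33 = 3.83, so A₂/A₁ = 3.83^(1/0.33) = 3.83^3.03
ln(A₂/A₁) = ln 3.83 / 0.33 = 1.3429 / 0.33 = 4.0693
A₂/A₁ = e^4.0693 ≈ 58.52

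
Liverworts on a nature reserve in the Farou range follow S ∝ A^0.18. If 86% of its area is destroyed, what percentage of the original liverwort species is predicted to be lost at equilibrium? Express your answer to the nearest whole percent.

S_new/S_old = (A_new/A_old)^z = 0.14^0.18
= exp(0.18 × ln 0.14) = exp(0.18 × -1.9661) = exp(-0.3539) ≈ 0.7019
Fraction lost = 1 − 0.7019 = 0.2981

30%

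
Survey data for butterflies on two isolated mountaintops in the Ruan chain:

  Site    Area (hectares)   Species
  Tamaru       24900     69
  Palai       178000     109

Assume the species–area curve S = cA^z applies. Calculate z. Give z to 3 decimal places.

Taking logs: ln S = ln c + z ln A, so z = (ln S₂ − ln S₁)/(ln A₂ − ln A₁).
z = ln(109/69) / ln(178000/24900) = ln(1.58) / ln(7.149) = 0.4572 / 1.9669 = 0.2325

0.232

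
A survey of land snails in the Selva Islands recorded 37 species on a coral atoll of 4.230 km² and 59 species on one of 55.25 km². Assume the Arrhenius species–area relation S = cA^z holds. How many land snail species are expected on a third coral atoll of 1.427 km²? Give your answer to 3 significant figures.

30.4

z = ln(59/37) / ln(55.25/4.23) = 0.4666 / 2.5697 = 0.1816
c = 37 / 4.23^0.1816 = 37 / 1.299 = 28.48
S₃ = 28.48 × 1.427^0.1816 = 28.48 × 1.067 ≈ 30.37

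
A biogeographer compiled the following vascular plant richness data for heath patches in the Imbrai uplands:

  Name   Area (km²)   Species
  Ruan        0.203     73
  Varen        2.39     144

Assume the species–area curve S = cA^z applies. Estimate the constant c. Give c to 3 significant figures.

113

z = ln(S₂/S₁) / ln(A₂/A₁) = ln(144/73) / ln(2.39/0.203) = 0.6794 / 2.4658 = 0.2755
c = S₁ / A₁^z = 73 / 0.203^0.2755 = 73 / 0.6445 = 113.3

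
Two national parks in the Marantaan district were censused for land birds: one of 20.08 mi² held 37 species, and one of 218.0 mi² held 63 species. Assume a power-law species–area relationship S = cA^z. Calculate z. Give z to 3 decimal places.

Taking logs: ln S = ln c + z ln A, so z = (ln S₂ − ln S₁)/(ln A₂ − ln A₁).
z = ln(63/37) / ln(218/20.08) = ln(1.703) / ln(10.86) = 0.5322 / 2.3848 = 0.2232

0.223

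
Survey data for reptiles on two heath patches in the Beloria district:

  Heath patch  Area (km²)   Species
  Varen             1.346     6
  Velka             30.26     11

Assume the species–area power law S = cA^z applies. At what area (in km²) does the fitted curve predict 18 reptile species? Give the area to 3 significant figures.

379 km²

z = ln(11/6) / ln(30.26/1.346) = 0.6061 / 3.1127 = 0.1947
c = 6 / 1.346^0.1947 = 6 / 1.06 = 5.663
A = (18/5.663)^(1/0.1947) ⇒ ln A = ln(3.179)/0.1947 = 5.9388
A = e^5.9388 ≈ 379.5 km²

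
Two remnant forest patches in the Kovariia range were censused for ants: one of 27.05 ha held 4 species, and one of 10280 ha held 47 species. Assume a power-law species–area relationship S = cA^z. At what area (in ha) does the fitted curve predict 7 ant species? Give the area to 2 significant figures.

100 ha

z = ln(47/4) / ln(10280/27.05) = 2.4639 / 5.9403 = 0.4148
c = 4 / 27.05^0.4148 = 4 / 3.927 = 1.019
A = (7/1.019)^(1/0.4148) ⇒ ln A = ln(6.872)/0.4148 = 4.6469
A = e^4.6469 ≈ 104.3 ha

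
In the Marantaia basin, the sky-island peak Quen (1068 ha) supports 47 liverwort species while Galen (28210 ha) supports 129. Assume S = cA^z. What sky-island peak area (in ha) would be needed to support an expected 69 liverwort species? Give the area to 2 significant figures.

z = ln(129/47) / ln(28210/1068) = 1.0097 / 3.2739 = 0.3084
c = 47 / 1068^0.3084 = 47 / 8.59 = 5.471
A = (69/5.471)^(1/0.3084) ⇒ ln A = ln(12.61)/0.3084 = 8.2185
A = e^8.2185 ≈ 3709 ha

3700 ha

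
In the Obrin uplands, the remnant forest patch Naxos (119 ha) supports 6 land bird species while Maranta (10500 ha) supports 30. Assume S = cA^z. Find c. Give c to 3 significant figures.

1.08

z = ln(S₂/S₁) / ln(A₂/A₁) = ln(30/6) / ln(10500/119) = 1.6094 / 4.4800 = 0.3592
c = S₁ / A₁^z = 6 / 119^0.3592 = 6 / 5.567 = 1.078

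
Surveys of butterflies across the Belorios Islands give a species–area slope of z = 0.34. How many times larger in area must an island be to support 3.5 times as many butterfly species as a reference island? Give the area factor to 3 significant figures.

(A₂/A₁)^0.34 = 3.5, so A₂/A₁ = 3.5^(1/0.34) = 3.5^2.941
ln(A₂/A₁) = ln 3.5 / 0.34 = 1.2528 / 0.34 = 3.6846
A₂/A₁ = e^3.6846 ≈ 39.83

39.8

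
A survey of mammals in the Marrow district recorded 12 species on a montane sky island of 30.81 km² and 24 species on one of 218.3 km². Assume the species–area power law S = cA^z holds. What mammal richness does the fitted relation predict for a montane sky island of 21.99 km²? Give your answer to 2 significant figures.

11

z = ln(24/12) / ln(218.3/30.81) = 0.6931 / 1.9580 = 0.3540
c = 12 / 30.81^0.3540 = 12 / 3.365 = 3.566
S₃ = 3.566 × 21.99^0.3540 = 3.566 × 2.986 ≈ 10.65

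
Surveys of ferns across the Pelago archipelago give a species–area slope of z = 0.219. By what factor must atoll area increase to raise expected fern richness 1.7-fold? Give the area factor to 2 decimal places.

(A₂/A₁)^0.219 = 1.7, so A₂/A₁ = 1.7^(1/0.219) = 1.7^4.566
ln(A₂/A₁) = ln 1.7 / 0.219 = 0.5306 / 0.219 = 2.4230
A₂/A₁ = e^2.4230 ≈ 11.28

11.28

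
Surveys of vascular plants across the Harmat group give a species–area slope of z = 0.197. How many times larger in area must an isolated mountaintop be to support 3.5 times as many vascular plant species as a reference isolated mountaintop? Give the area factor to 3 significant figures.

(A₂/A₁)^0.197 = 3.5, so A₂/A₁ = 3.5^(1/0.197) = 3.5^5.076
ln(A₂/A₁) = ln 3.5 / 0.197 = 1.2528 / 0.197 = 6.3592
A₂/A₁ = e^6.3592 ≈ 577.8

578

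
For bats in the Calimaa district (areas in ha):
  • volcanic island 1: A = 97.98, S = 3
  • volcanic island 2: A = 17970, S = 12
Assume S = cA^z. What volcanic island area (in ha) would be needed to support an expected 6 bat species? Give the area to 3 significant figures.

1330 ha

z = ln(12/3) / ln(17970/97.98) = 1.3863 / 5.2117 = 0.2660
c = 3 / 97.98^0.2660 = 3 / 3.386 = 0.8861
A = (6/0.8861)^(1/0.2660) ⇒ ln A = ln(6.771)/0.2660 = 7.1906
A = e^7.1906 ≈ 1327 ha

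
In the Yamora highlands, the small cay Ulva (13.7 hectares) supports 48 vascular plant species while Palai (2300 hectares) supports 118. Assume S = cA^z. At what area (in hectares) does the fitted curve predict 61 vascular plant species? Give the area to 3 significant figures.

z = ln(118/48) / ln(2300/13.7) = 0.8995 / 5.1233 = 0.1756
c = 48 / 13.7^0.1756 = 48 / 1.583 = 30.32
A = (61/30.32)^(1/0.1756) ⇒ ln A = ln(2.012)/0.1756 = 3.9825
A = e^3.9825 ≈ 53.65 hectares

53.7 hectares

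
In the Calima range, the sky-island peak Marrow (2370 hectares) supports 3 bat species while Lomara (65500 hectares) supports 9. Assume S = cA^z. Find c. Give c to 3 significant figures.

z = ln(S₂/S₁) / ln(A₂/A₁) = ln(9/3) / ln(65500/2370) = 1.0986 / 3.3192 = 0.3310
c = S₁ / A₁^z = 3 / 2370^0.3310 = 3 / 13.09 = 0.2291

0.229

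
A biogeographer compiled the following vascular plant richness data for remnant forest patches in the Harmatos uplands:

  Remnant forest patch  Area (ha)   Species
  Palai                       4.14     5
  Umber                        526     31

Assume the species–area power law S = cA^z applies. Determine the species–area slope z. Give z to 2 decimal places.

Taking logs: ln S = ln c + z ln A, so z = (ln S₂ − ln S₁)/(ln A₂ − ln A₁).
z = ln(31/5) / ln(526/4.14) = ln(6.2) / ln(127.1) = 1.8245 / 4.8446 = 0.3766

0.38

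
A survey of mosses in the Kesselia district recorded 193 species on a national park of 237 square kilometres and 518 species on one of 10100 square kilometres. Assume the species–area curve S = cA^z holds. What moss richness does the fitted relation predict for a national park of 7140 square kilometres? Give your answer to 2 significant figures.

z = ln(518/193) / ln(10100/237) = 0.9873 / 3.7522 = 0.2631
c = 193 / 237^0.2631 = 193 / 4.215 = 45.78
S₃ = 45.78 × 7140^0.2631 = 45.78 × 10.33 ≈ 472.8

470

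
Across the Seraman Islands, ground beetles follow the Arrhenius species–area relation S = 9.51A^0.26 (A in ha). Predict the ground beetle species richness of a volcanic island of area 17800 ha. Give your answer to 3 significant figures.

S = 9.51 × 17800^0.26 = 9.51 × 12.74 ≈ 121.1

121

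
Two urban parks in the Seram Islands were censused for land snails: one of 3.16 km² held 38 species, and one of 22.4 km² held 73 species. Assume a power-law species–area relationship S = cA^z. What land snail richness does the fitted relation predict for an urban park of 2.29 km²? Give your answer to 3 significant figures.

z = ln(73/38) / ln(22.4/3.16) = 0.6529 / 1.9585 = 0.3334
c = 38 / 3.16^0.3334 = 38 / 1.467 = 25.89
S₃ = 25.89 × 2.29^0.3334 = 25.89 × 1.318 ≈ 34.13

34.1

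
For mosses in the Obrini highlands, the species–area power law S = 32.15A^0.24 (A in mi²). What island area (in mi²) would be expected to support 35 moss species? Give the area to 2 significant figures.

35 = 32.15 × A^0.24  ⇒  A^0.24 = 35/32.15 = 1.089
ln A = ln(1.089) / 0.24 = 0.0849 / 0.24 = 0.3539
A = e^0.3539 ≈ 1.425 mi²

1.4 mi²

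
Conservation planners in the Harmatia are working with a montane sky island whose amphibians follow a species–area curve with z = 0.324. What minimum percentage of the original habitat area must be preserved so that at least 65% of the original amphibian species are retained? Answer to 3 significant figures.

Need (A_new/A_old)^0.324 = 0.65, so A_new/A_old = 0.65^(1/0.324) = 0.65^3.086
ln(A_new/A_old) = ln 0.65 / 0.324 = -0.4308 / 0.324 = -1.3296
A_new/A_old = e^-1.3296 ≈ 0.2646

26.5%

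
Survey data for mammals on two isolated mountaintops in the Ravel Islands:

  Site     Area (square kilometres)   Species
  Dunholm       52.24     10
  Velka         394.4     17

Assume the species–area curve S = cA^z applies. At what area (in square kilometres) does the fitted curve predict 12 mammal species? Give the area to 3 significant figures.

105 square kilometres

z = ln(17/10) / ln(394.4/52.24) = 0.5306 / 2.0215 = 0.2625
c = 10 / 52.24^0.2625 = 10 / 2.825 = 3.54
A = (12/3.54)^(1/0.2625) ⇒ ln A = ln(3.39)/0.2625 = 4.6504
A = e^4.6504 ≈ 104.6 square kilometres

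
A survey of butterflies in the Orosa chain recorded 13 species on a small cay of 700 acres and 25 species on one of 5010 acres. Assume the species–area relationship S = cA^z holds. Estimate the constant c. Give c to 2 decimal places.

1.47

z = ln(S₂/S₁) / ln(A₂/A₁) = ln(25/13) / ln(5010/700) = 0.6539 / 1.9681 = 0.3323
c = S₁ / A₁^z = 13 / 700^0.3323 = 13 / 8.817 = 1.474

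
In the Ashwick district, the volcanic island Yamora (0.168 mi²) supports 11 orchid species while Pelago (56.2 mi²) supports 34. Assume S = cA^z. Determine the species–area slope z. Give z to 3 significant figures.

0.194

Taking logs: ln S = ln c + z ln A, so z = (ln S₂ − ln S₁)/(ln A₂ − ln A₁).
z = ln(34/11) / ln(56.2/0.168) = ln(3.091) / ln(334.5) = 1.1285 / 5.8127 = 0.1941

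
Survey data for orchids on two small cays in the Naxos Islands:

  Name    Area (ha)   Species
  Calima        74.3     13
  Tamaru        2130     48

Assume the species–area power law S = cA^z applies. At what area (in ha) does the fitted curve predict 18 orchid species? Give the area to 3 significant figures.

171 ha

z = ln(48/13) / ln(2130/74.3) = 1.3063 / 3.3558 = 0.3893
c = 13 / 74.3^0.3893 = 13 / 5.349 = 2.43
A = (18/2.43)^(1/0.3893) ⇒ ln A = ln(7.407)/0.3893 = 5.1441
A = e^5.1441 ≈ 171.4 ha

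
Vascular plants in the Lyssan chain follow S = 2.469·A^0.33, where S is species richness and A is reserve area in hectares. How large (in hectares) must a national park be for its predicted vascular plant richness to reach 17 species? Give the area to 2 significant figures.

350 hectares

17 = 2.469 × A^0.33  ⇒  A^0.33 = 17/2.469 = 6.885
ln A = ln(6.885) / 0.33 = 1.9294 / 0.33 = 5.8467
A = e^5.8467 ≈ 346.1 hectares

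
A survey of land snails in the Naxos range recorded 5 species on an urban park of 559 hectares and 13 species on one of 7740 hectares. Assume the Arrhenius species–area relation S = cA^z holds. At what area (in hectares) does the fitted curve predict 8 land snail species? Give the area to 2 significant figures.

z = ln(13/5) / ln(7740/559) = 0.9555 / 2.6280 = 0.3636
c = 5 / 559^0.3636 = 5 / 9.975 = 0.5012
A = (8/0.5012)^(1/0.3636) ⇒ ln A = ln(15.96)/0.3636 = 7.6188
A = e^7.6188 ≈ 2036 hectares

2000 hectares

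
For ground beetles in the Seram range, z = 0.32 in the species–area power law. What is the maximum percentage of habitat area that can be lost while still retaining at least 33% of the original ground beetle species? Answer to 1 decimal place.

Need (A_new/A_old)^0.32 = 0.33, so A_new/A_old = 0.33^(1/0.32) = 0.33^3.125
ln(A_new/A_old) = ln 0.33 / 0.32 = -1.1087 / 0.32 = -3.4646
A_new/A_old = e^-3.4646 ≈ 0.03129
Fraction that can be lost = 1 − 0.03129 = 0.9687

96.9%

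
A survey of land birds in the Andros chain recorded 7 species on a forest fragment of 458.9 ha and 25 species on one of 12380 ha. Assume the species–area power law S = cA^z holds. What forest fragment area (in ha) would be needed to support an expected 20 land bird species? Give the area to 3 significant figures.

z = ln(25/7) / ln(12380/458.9) = 1.2730 / 3.2950 = 0.3863
c = 7 / 458.9^0.3863 = 7 / 10.67 = 0.6558
A = (20/0.6558)^(1/0.3863) ⇒ ln A = ln(30.5)/0.3863 = 8.8462
A = e^8.8462 ≈ 6948 ha

6950 ha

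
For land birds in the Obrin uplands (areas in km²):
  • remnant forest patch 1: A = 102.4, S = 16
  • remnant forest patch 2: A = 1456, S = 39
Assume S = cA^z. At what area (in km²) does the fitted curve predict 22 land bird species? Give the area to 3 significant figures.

264 km²

z = ln(39/16) / ln(1456/102.4) = 0.8910 / 2.6546 = 0.3356
c = 16 / 102.4^0.3356 = 16 / 4.729 = 3.384
A = (22/3.384)^(1/0.3356) ⇒ ln A = ln(6.502)/0.3356 = 5.5777
A = e^5.5777 ≈ 264.5 km²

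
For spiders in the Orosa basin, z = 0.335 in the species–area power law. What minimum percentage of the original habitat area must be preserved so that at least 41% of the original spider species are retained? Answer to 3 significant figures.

Need (A_new/A_old)^0.335 = 0.41, so A_new/A_old = 0.41^(1/0.335) = 0.41^2.985
ln(A_new/A_old) = ln 0.41 / 0.335 = -0.8916 / 0.335 = -2.6615
A_new/A_old = e^-2.6615 ≈ 0.06984

6.98%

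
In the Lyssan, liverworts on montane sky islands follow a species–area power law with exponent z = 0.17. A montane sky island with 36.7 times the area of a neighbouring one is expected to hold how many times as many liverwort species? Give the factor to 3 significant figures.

1.84

S₂/S₁ = (A₂/A₁)^z = 36.7^0.17
ln(S₂/S₁) = 0.17 × ln 36.7 = 0.17 × 3.6028 = 0.6125
S₂/S₁ = e^0.6125 ≈ 1.845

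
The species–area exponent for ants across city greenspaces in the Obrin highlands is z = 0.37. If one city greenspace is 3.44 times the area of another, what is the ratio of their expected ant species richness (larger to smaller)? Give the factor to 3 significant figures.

1.58

S₂/S₁ = (A₂/A₁)^z = 3.44^0.37
ln(S₂/S₁) = 0.37 × ln 3.44 = 0.37 × 1.2355 = 0.4571
S₂/S₁ = e^0.4571 ≈ 1.58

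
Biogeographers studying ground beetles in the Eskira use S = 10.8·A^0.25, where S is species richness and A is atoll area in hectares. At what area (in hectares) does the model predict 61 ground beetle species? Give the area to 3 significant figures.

1020 hectares

61 = 10.8 × A^0.25  ⇒  A^0.25 = 61/10.8 = 5.648
ln A = ln(5.648) / 0.25 = 1.7313 / 0.25 = 6.9253
A = e^6.9253 ≈ 1018 hectares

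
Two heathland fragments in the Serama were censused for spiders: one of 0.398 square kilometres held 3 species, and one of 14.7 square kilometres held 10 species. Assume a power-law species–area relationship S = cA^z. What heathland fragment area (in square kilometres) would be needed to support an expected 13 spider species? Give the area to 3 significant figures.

32.3 square kilometres

z = ln(10/3) / ln(14.7/0.398) = 1.2040 / 3.6092 = 0.3336
c = 3 / 0.398^0.3336 = 3 / 0.7354 = 4.079
A = (13/4.079)^(1/0.3336) ⇒ ln A = ln(3.187)/0.3336 = 3.4743
A = e^3.4743 ≈ 32.28 square kilometres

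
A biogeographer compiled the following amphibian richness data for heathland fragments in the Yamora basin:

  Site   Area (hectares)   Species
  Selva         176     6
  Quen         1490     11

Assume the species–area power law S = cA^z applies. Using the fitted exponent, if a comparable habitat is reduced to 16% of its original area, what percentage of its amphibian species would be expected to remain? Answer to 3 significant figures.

z = ln(11/6) / ln(1490/176) = 0.6061 / 2.1360 = 0.2838
S_new/S_old = (A_new/A_old)^z = 0.16^0.2838 = exp(0.2838 × -1.8326) = 0.5945

59.5%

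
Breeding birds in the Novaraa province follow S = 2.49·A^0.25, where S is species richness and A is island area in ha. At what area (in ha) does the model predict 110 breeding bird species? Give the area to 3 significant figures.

110 = 2.49 × A^0.25  ⇒  A^0.25 = 110/2.49 = 44.18
ln A = ln(44.18) / 0.25 = 3.7882 / 0.25 = 15.1528
A = e^15.1528 ≈ 3808670 ha

3810000 ha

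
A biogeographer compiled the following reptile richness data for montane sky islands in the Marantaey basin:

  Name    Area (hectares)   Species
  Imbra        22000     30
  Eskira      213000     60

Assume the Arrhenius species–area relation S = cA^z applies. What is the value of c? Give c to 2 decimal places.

1.42

z = ln(S₂/S₁) / ln(A₂/A₁) = ln(60/30) / ln(213000/22000) = 0.6931 / 2.2702 = 0.3053
c = S₁ / A₁^z = 30 / 22000^0.3053 = 30 / 21.17 = 1.417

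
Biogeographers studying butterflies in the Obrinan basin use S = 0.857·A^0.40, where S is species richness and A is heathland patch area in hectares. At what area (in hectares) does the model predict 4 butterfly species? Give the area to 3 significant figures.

4 = 0.857 × A^0.4  ⇒  A^0.4 = 4/0.857 = 4.667
ln A = ln(4.667) / 0.4 = 1.5406 / 0.4 = 3.8515
A = e^3.8515 ≈ 47.06 hectares

47.1 hectares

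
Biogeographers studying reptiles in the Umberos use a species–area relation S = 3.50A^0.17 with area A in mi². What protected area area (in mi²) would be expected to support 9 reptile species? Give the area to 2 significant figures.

9 = 3.5 × A^0.17  ⇒  A^0.17 = 9/3.5 = 2.571
ln A = ln(2.571) / 0.17 = 0.9445 / 0.17 = 5.5557
A = e^5.5557 ≈ 258.7 mi²

260 mi²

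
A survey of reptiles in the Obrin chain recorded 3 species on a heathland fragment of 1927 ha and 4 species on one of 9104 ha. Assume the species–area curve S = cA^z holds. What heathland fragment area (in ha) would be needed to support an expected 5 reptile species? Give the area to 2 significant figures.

30000 ha

z = ln(4/3) / ln(9104/1927) = 0.2877 / 1.5527 = 0.1853
c = 3 / 1927^0.1853 = 3 / 4.061 = 0.7388
A = (5/0.7388)^(1/0.1853) ⇒ ln A = ln(6.768)/0.1853 = 10.3209
A = e^10.3209 ≈ 30360 ha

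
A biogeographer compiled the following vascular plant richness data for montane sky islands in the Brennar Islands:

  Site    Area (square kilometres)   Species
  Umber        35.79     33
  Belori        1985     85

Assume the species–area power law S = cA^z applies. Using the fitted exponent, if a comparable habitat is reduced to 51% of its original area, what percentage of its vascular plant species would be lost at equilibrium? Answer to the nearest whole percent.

z = ln(85/33) / ln(1985/35.79) = 0.9461 / 4.0157 = 0.2356
S_new/S_old = (A_new/A_old)^z = 0.51^0.2356 = exp(0.2356 × -0.6733) = 0.8533
Fraction lost = 1 − 0.8533 = 0.1467

15%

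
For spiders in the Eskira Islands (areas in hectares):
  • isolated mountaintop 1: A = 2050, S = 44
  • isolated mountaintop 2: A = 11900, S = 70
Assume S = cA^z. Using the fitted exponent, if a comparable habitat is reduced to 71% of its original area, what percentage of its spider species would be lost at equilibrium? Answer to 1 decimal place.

8.6%

z = ln(70/44) / ln(11900/2050) = 0.4643 / 1.7587 = 0.2640
S_new/S_old = (A_new/A_old)^z = 0.71^0.2640 = exp(0.2640 × -0.3425) = 0.9135
Fraction lost = 1 − 0.9135 = 0.08645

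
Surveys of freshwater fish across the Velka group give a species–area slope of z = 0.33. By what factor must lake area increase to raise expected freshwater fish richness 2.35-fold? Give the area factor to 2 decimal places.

13.32

(A₂/A₁)^0.33 = 2.35, so A₂/A₁ = 2.35^(1/0.33) = 2.35^3.03
ln(A₂/A₁) = ln 2.35 / 0.33 = 0.8544 / 0.33 = 2.5891
A₂/A₁ = e^2.5891 ≈ 13.32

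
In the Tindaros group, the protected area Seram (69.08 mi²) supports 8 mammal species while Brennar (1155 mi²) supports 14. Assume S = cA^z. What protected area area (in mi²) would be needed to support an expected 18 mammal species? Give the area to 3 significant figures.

4090 mi²

z = ln(14/8) / ln(1155/69.08) = 0.5596 / 2.8166 = 0.1987
c = 8 / 69.08^0.1987 = 8 / 2.32 = 3.449
A = (18/3.449)^(1/0.1987) ⇒ ln A = ln(5.22)/0.1987 = 8.3167
A = e^8.3167 ≈ 4092 mi²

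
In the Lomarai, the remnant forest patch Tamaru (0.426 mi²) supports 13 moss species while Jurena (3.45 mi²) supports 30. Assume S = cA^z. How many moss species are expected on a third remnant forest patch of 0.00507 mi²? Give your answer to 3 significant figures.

z = ln(30/13) / ln(3.45/0.426) = 0.8362 / 2.0917 = 0.3998
c = 13 / 0.426^0.3998 = 13 / 0.711 = 18.29
S₃ = 18.29 × 0.00507^0.3998 = 18.29 × 0.1209 ≈ 2.211

2.21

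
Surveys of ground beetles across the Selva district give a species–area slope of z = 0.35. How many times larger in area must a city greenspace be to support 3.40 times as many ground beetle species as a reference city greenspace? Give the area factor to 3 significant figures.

33.0

(A₂/A₁)^0.35 = 3.4, so A₂/A₁ = 3.4^(1/0.35) = 3.4^2.857
ln(A₂/A₁) = ln 3.4 / 0.35 = 1.2238 / 0.35 = 3.4965
A₂/A₁ = e^3.4965 ≈ 33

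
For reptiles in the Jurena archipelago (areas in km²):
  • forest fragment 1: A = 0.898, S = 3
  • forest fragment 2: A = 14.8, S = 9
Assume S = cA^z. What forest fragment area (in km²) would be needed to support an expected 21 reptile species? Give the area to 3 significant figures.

z = ln(9/3) / ln(14.8/0.898) = 1.0986 / 2.8022 = 0.3921
c = 3 / 0.898^0.3921 = 3 / 0.9587 = 3.129
A = (21/3.129)^(1/0.3921) ⇒ ln A = ln(6.711)/0.3921 = 4.8558
A = e^4.8558 ≈ 128.5 km²

128 km²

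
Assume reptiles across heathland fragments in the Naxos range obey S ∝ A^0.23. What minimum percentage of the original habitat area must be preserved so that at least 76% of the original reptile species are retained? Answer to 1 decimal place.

30.3%

Need (A_new/A_old)^0.23 = 0.76, so A_new/A_old = 0.76^(1/0.23) = 0.76^4.348
ln(A_new/A_old) = ln 0.76 / 0.23 = -0.2744 / 0.23 = -1.1932
A_new/A_old = e^-1.1932 ≈ 0.3032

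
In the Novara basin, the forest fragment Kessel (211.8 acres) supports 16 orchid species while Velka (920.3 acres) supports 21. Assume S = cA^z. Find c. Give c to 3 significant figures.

5.94

z = ln(S₂/S₁) / ln(A₂/A₁) = ln(21/16) / ln(920.3/211.8) = 0.2719 / 1.4691 = 0.1851
c = S₁ / A₁^z = 16 / 211.8^0.1851 = 16 / 2.695 = 5.937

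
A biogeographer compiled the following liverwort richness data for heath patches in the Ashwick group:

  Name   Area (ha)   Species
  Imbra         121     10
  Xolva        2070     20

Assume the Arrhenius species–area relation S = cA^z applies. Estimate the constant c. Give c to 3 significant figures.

z = ln(S₂/S₁) / ln(A₂/A₁) = ln(20/10) / ln(2070/121) = 0.6931 / 2.8395 = 0.2441
c = S₁ / A₁^z = 10 / 121^0.2441 = 10 / 3.224 = 3.102

3.10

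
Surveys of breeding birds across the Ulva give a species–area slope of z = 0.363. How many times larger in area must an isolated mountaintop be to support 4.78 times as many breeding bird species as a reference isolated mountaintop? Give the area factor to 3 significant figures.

74.4

(A₂/A₁)^0.363 = 4.78, so A₂/A₁ = 4.78^(1/0.363) = 4.78^2.755
ln(A₂/A₁) = ln 4.78 / 0.363 = 1.5644 / 0.363 = 4.3098
A₂/A₁ = e^4.3098 ≈ 74.42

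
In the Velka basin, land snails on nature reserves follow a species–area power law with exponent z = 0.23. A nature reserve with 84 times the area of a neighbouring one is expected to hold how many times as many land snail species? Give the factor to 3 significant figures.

S₂/S₁ = (A₂/A₁)^z = 84^0.23
ln(S₂/S₁) = 0.23 × ln 84 = 0.23 × 4.4308 = 1.0191
S₂/S₁ = e^1.0191 ≈ 2.771

2.77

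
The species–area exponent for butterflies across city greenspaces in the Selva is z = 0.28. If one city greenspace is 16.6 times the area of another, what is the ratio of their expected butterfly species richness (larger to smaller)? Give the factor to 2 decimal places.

S₂/S₁ = (A₂/A₁)^z = 16.6^0.28
ln(S₂/S₁) = 0.28 × ln 16.6 = 0.28 × 2.8094 = 0.7866
S₂/S₁ = e^0.7866 ≈ 2.196

2.20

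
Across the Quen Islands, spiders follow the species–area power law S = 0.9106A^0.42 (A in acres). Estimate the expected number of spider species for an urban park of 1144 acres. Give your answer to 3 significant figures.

17.5

S = 0.9106 × 1144^0.42
ln S = ln 0.9106 + 0.42 × ln 1144 = -0.0937 + 0.42 × 7.0423 = 2.8641
S = e^2.8641 ≈ 17.53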